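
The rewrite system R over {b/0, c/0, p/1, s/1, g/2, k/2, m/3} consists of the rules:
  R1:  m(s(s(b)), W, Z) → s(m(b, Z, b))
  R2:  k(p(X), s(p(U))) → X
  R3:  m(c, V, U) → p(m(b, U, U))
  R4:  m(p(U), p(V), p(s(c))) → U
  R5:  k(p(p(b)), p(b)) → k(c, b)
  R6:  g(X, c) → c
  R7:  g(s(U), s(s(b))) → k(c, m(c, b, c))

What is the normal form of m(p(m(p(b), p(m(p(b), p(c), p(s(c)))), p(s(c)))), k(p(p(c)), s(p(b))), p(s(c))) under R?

1. m(p(m(p(b), p(m(p(b), p(c), p(s(c)))), p(s(c)))), k(p(p(c)), s(p(b))), p(s(c)))  →  m(p(b), k(p(p(c)), s(p(b))), p(s(c)))   [R4 at 1.1]
2. m(p(b), k(p(p(c)), s(p(b))), p(s(c)))  →  m(p(b), p(c), p(s(c)))   [R2 at 2]
3. m(p(b), p(c), p(s(c)))  →  b   [R4 at ε]

b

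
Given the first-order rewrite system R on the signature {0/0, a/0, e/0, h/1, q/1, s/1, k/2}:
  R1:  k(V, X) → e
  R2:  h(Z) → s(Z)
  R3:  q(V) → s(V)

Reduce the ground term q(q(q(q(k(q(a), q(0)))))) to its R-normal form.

s(s(s(s(e))))

1. q(q(q(q(k(q(a), q(0))))))  →  s(q(q(q(k(q(a), q(0))))))   [R3 at ε]
2. s(q(q(q(k(q(a), q(0))))))  →  s(s(q(q(k(q(a), q(0))))))   [R3 at 1]
3. s(s(q(q(k(q(a), q(0))))))  →  s(s(s(q(k(q(a), q(0))))))   [R3 at 1.1]
4. s(s(s(q(k(q(a), q(0))))))  →  s(s(s(s(k(q(a), q(0))))))   [R3 at 1.1.1]
5. s(s(s(s(k(q(a), q(0))))))  →  s(s(s(s(e))))   [R1 at 1.1.1.1]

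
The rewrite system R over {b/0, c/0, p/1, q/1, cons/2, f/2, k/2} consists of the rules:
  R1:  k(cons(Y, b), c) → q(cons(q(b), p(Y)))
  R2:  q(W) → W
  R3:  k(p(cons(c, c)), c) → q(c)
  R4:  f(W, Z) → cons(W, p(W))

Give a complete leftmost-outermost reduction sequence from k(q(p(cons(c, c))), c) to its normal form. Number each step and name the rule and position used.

c

1. k(q(p(cons(c, c))), c)  →  k(p(cons(c, c)), c)   [R2 at 1]
2. k(p(cons(c, c)), c)  →  q(c)   [R3 at ε]
3. q(c)  →  c   [R2 at ε]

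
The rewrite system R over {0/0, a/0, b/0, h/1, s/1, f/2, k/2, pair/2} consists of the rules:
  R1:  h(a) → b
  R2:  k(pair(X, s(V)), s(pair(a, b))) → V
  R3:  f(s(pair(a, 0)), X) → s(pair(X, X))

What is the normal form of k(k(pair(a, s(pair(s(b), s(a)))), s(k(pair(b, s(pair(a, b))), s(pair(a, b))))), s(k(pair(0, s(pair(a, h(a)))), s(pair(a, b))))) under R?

a

1. k(k(pair(a, s(pair(s(b), s(a)))), s(k(pair(b, s(pair(a, b))), s(pair(a, b))))), s(k(pair(0, s(pair(a, h(a)))), s(pair(a, b)))))  →  k(k(pair(a, s(pair(s(b), s(a)))), s(pair(a, b))), s(k(pair(0, s(pair(a, h(a)))), s(pair(a, b)))))   [R2 at 1.2.1]
2. k(k(pair(a, s(pair(s(b), s(a)))), s(pair(a, b))), s(k(pair(0, s(pair(a, h(a)))), s(pair(a, b)))))  →  k(pair(s(b), s(a)), s(k(pair(0, s(pair(a, h(a)))), s(pair(a, b)))))   [R2 at 1]
3. k(pair(s(b), s(a)), s(k(pair(0, s(pair(a, h(a)))), s(pair(a, b)))))  →  k(pair(s(b), s(a)), s(pair(a, h(a))))   [R2 at 2.1]
4. k(pair(s(b), s(a)), s(pair(a, h(a))))  →  k(pair(s(b), s(a)), s(pair(a, b)))   [R1 at 2.1.2]
5. k(pair(s(b), s(a)), s(pair(a, b)))  →  a   [R2 at ε]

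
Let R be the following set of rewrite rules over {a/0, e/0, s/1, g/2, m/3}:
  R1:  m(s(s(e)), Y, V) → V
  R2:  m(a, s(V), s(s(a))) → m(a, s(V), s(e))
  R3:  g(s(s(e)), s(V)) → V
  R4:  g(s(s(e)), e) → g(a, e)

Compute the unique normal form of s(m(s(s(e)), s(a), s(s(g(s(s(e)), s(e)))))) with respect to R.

1. s(m(s(s(e)), s(a), s(s(g(s(s(e)), s(e))))))  →  s(s(s(g(s(s(e)), s(e)))))   [R1 at 1]
2. s(s(s(g(s(s(e)), s(e)))))  →  s(s(s(e)))   [R3 at 1.1.1]

s(s(s(e)))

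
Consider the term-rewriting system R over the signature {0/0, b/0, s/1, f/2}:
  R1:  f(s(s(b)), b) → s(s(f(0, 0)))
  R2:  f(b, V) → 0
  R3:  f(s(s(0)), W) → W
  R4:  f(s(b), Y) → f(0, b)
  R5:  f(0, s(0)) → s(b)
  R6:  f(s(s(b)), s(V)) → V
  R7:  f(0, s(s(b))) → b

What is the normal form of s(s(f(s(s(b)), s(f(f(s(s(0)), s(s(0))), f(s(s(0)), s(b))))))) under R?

1. s(s(f(s(s(b)), s(f(f(s(s(0)), s(s(0))), f(s(s(0)), s(b)))))))  →  s(s(f(f(s(s(0)), s(s(0))), f(s(s(0)), s(b)))))   [R6 at 1.1]
2. s(s(f(f(s(s(0)), s(s(0))), f(s(s(0)), s(b)))))  →  s(s(f(s(s(0)), f(s(s(0)), s(b)))))   [R3 at 1.1.1]
3. s(s(f(s(s(0)), f(s(s(0)), s(b)))))  →  s(s(f(s(s(0)), s(b))))   [R3 at 1.1]
4. s(s(f(s(s(0)), s(b))))  →  s(s(s(b)))   [R3 at 1.1]

s(s(s(b)))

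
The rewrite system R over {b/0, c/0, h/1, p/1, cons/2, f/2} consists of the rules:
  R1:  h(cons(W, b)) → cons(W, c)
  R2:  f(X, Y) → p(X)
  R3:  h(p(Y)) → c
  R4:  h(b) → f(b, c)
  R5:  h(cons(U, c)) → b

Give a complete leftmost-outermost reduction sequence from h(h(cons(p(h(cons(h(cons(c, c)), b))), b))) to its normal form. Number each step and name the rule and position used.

1. h(h(cons(p(h(cons(h(cons(c, c)), b))), b)))  →  h(cons(p(h(cons(h(cons(c, c)), b))), c))   [R1 at 1]
2. h(cons(p(h(cons(h(cons(c, c)), b))), c))  →  b   [R5 at ε]

b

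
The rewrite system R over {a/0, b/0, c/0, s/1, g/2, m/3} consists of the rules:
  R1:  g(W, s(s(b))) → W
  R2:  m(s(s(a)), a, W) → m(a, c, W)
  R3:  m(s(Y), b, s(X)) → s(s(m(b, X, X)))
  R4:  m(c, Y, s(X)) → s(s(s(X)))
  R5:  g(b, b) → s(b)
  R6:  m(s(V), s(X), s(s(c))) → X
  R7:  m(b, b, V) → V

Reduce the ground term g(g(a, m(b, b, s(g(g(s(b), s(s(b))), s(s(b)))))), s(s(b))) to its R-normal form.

1. g(g(a, m(b, b, s(g(g(s(b), s(s(b))), s(s(b)))))), s(s(b)))  →  g(a, m(b, b, s(g(g(s(b), s(s(b))), s(s(b))))))   [R1 at ε]
2. g(a, m(b, b, s(g(g(s(b), s(s(b))), s(s(b))))))  →  g(a, s(g(g(s(b), s(s(b))), s(s(b)))))   [R7 at 2]
3. g(a, s(g(g(s(b), s(s(b))), s(s(b)))))  →  g(a, s(g(s(b), s(s(b)))))   [R1 at 2.1]
4. g(a, s(g(s(b), s(s(b)))))  →  g(a, s(s(b)))   [R1 at 2.1]
5. g(a, s(s(b)))  →  a   [R1 at ε]

a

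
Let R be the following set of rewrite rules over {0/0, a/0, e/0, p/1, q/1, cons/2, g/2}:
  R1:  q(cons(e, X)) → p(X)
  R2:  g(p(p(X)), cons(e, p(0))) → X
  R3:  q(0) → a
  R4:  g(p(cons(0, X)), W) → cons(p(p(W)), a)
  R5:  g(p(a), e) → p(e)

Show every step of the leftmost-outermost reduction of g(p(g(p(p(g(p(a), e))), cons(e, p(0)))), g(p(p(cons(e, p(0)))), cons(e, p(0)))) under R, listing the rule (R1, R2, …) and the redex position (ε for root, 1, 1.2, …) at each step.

e

1. g(p(g(p(p(g(p(a), e))), cons(e, p(0)))), g(p(p(cons(e, p(0)))), cons(e, p(0))))  →  g(p(g(p(a), e)), g(p(p(cons(e, p(0)))), cons(e, p(0))))   [R2 at 1.1]
2. g(p(g(p(a), e)), g(p(p(cons(e, p(0)))), cons(e, p(0))))  →  g(p(p(e)), g(p(p(cons(e, p(0)))), cons(e, p(0))))   [R5 at 1.1]
3. g(p(p(e)), g(p(p(cons(e, p(0)))), cons(e, p(0))))  →  g(p(p(e)), cons(e, p(0)))   [R2 at 2]
4. g(p(p(e)), cons(e, p(0)))  →  e   [R2 at ε]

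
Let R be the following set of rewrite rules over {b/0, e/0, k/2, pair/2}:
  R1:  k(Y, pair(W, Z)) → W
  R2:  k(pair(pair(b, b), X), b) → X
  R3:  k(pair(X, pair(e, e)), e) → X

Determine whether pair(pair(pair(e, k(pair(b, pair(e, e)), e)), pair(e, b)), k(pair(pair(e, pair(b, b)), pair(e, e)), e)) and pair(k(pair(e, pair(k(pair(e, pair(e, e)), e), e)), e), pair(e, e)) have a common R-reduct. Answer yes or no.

no — NF(t₁) = pair(pair(pair(e, b), pair(e, b)), pair(e, pair(b, b))), NF(t₂) = pair(e, pair(e, e))

Reduce t₁ = pair(pair(pair(e, k(pair(b, pair(e, e)), e)), pair(e, b)), k(pair(pair(e, pair(b, b)), pair(e, e)), e)):
1. pair(pair(pair(e, k(pair(b, pair(e, e)), e)), pair(e, b)), k(pair(pair(e, pair(b, b)), pair(e, e)), e))  →  pair(pair(pair(e, b), pair(e, b)), k(pair(pair(e, pair(b, b)), pair(e, e)), e))   [R3 at 1.1.2]
2. pair(pair(pair(e, b), pair(e, b)), k(pair(pair(e, pair(b, b)), pair(e, e)), e))  →  pair(pair(pair(e, b), pair(e, b)), pair(e, pair(b, b)))   [R3 at 2]

Reduce t₂ = pair(k(pair(e, pair(k(pair(e, pair(e, e)), e), e)), e), pair(e, e)):
1. pair(k(pair(e, pair(k(pair(e, pair(e, e)), e), e)), e), pair(e, e))  →  pair(k(pair(e, pair(e, e)), e), pair(e, e))   [R3 at 1.1.2.1]
2. pair(k(pair(e, pair(e, e)), e), pair(e, e))  →  pair(e, pair(e, e))   [R3 at 1]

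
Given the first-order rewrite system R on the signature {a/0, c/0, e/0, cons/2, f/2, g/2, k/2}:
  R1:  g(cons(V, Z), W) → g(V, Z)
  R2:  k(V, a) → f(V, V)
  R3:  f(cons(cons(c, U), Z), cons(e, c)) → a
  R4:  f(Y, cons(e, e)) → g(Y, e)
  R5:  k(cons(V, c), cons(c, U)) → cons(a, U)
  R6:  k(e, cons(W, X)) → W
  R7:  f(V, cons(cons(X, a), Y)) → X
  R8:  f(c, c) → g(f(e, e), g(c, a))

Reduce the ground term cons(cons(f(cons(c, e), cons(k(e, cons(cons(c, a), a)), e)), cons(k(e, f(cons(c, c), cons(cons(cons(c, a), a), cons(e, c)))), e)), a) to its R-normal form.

1. cons(cons(f(cons(c, e), cons(k(e, cons(cons(c, a), a)), e)), cons(k(e, f(cons(c, c), cons(cons(cons(c, a), a), cons(e, c)))), e)), a)  →  cons(cons(f(cons(c, e), cons(cons(c, a), e)), cons(k(e, f(cons(c, c), cons(cons(cons(c, a), a), cons(e, c)))), e)), a)   [R6 at 1.1.2.1]
2. cons(cons(f(cons(c, e), cons(cons(c, a), e)), cons(k(e, f(cons(c, c), cons(cons(cons(c, a), a), cons(e, c)))), e)), a)  →  cons(cons(c, cons(k(e, f(cons(c, c), cons(cons(cons(c, a), a), cons(e, c)))), e)), a)   [R7 at 1.1]
3. cons(cons(c, cons(k(e, f(cons(c, c), cons(cons(cons(c, a), a), cons(e, c)))), e)), a)  →  cons(cons(c, cons(k(e, cons(c, a)), e)), a)   [R7 at 1.2.1.2]
4. cons(cons(c, cons(k(e, cons(c, a)), e)), a)  →  cons(cons(c, cons(c, e)), a)   [R6 at 1.2.1]

cons(cons(c, cons(c, e)), a)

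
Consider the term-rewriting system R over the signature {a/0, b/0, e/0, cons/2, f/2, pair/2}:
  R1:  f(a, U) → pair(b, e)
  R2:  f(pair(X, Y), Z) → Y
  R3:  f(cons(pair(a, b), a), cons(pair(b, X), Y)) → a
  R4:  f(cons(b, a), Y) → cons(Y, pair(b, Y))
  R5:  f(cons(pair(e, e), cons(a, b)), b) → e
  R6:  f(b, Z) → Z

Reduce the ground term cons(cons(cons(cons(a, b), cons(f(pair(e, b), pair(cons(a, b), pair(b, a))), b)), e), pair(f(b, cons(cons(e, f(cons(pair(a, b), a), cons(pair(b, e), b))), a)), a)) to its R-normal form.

cons(cons(cons(cons(a, b), cons(b, b)), e), pair(cons(cons(e, a), a), a))

1. cons(cons(cons(cons(a, b), cons(f(pair(e, b), pair(cons(a, b), pair(b, a))), b)), e), pair(f(b, cons(cons(e, f(cons(pair(a, b), a), cons(pair(b, e), b))), a)), a))  →  cons(cons(cons(cons(a, b), cons(b, b)), e), pair(f(b, cons(cons(e, f(cons(pair(a, b), a), cons(pair(b, e), b))), a)), a))   [R2 at 1.1.2.1]
2. cons(cons(cons(cons(a, b), cons(b, b)), e), pair(f(b, cons(cons(e, f(cons(pair(a, b), a), cons(pair(b, e), b))), a)), a))  →  cons(cons(cons(cons(a, b), cons(b, b)), e), pair(cons(cons(e, f(cons(pair(a, b), a), cons(pair(b, e), b))), a), a))   [R6 at 2.1]
3. cons(cons(cons(cons(a, b), cons(b, b)), e), pair(cons(cons(e, f(cons(pair(a, b), a), cons(pair(b, e), b))), a), a))  →  cons(cons(cons(cons(a, b), cons(b, b)), e), pair(cons(cons(e, a), a), a))   [R3 at 2.1.1.2]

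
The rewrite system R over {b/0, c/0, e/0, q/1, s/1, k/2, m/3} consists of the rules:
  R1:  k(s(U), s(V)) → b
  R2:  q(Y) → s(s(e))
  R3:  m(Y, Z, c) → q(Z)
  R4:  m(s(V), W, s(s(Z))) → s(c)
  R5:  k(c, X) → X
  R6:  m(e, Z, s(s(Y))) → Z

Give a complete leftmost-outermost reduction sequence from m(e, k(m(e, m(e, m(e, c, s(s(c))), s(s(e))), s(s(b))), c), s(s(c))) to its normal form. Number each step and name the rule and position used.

c

1. m(e, k(m(e, m(e, m(e, c, s(s(c))), s(s(e))), s(s(b))), c), s(s(c)))  →  k(m(e, m(e, m(e, c, s(s(c))), s(s(e))), s(s(b))), c)   [R6 at ε]
2. k(m(e, m(e, m(e, c, s(s(c))), s(s(e))), s(s(b))), c)  →  k(m(e, m(e, c, s(s(c))), s(s(e))), c)   [R6 at 1]
3. k(m(e, m(e, c, s(s(c))), s(s(e))), c)  →  k(m(e, c, s(s(c))), c)   [R6 at 1]
4. k(m(e, c, s(s(c))), c)  →  k(c, c)   [R6 at 1]
5. k(c, c)  →  c   [R5 at ε]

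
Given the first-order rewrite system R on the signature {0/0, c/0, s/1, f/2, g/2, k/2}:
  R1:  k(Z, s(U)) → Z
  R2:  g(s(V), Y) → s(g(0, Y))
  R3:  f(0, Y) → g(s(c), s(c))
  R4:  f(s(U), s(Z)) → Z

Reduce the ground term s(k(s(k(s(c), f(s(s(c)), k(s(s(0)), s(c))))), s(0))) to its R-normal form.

s(s(s(c)))

1. s(k(s(k(s(c), f(s(s(c)), k(s(s(0)), s(c))))), s(0)))  →  s(s(k(s(c), f(s(s(c)), k(s(s(0)), s(c))))))   [R1 at 1]
2. s(s(k(s(c), f(s(s(c)), k(s(s(0)), s(c))))))  →  s(s(k(s(c), f(s(s(c)), s(s(0))))))   [R1 at 1.1.2.2]
3. s(s(k(s(c), f(s(s(c)), s(s(0))))))  →  s(s(k(s(c), s(0))))   [R4 at 1.1.2]
4. s(s(k(s(c), s(0))))  →  s(s(s(c)))   [R1 at 1.1]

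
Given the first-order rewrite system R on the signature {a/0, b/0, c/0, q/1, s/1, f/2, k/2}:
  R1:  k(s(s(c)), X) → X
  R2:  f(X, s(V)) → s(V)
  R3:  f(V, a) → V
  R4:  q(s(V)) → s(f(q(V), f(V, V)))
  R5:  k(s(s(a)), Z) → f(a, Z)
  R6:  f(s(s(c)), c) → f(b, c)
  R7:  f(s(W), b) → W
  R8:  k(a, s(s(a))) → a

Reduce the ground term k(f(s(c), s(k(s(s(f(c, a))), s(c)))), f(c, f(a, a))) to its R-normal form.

1. k(f(s(c), s(k(s(s(f(c, a))), s(c)))), f(c, f(a, a)))  →  k(s(k(s(s(f(c, a))), s(c))), f(c, f(a, a)))   [R2 at 1]
2. k(s(k(s(s(f(c, a))), s(c))), f(c, f(a, a)))  →  k(s(k(s(s(c)), s(c))), f(c, f(a, a)))   [R3 at 1.1.1.1.1]
3. k(s(k(s(s(c)), s(c))), f(c, f(a, a)))  →  k(s(s(c)), f(c, f(a, a)))   [R1 at 1.1]
4. k(s(s(c)), f(c, f(a, a)))  →  f(c, f(a, a))   [R1 at ε]
5. f(c, f(a, a))  →  f(c, a)   [R3 at 2]
6. f(c, a)  →  c   [R3 at ε]

c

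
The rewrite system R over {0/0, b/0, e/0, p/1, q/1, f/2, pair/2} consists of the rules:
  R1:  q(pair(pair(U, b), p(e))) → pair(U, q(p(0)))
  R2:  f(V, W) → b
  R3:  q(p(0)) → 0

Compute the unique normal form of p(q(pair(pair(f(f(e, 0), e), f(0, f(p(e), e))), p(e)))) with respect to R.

1. p(q(pair(pair(f(f(e, 0), e), f(0, f(p(e), e))), p(e))))  →  p(q(pair(pair(b, f(0, f(p(e), e))), p(e))))   [R2 at 1.1.1.1]
2. p(q(pair(pair(b, f(0, f(p(e), e))), p(e))))  →  p(q(pair(pair(b, b), p(e))))   [R2 at 1.1.1.2]
3. p(q(pair(pair(b, b), p(e))))  →  p(pair(b, q(p(0))))   [R1 at 1]
4. p(pair(b, q(p(0))))  →  p(pair(b, 0))   [R3 at 1.2]

p(pair(b, 0))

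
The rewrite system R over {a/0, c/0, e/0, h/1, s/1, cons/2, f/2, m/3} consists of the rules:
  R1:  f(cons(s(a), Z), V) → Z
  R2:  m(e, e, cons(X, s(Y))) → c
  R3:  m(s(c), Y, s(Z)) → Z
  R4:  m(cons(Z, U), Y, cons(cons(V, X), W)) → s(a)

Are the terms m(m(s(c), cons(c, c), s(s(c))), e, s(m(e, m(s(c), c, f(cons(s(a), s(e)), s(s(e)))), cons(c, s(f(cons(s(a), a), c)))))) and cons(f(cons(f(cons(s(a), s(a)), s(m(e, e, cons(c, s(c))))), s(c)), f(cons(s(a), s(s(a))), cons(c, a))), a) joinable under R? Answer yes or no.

no — NF(t₁) = c, NF(t₂) = cons(s(c), a)

Reduce t₁ = m(m(s(c), cons(c, c), s(s(c))), e, s(m(e, m(s(c), c, f(cons(s(a), s(e)), s(s(e)))), cons(c, s(f(cons(s(a), a), c)))))):
1. m(m(s(c), cons(c, c), s(s(c))), e, s(m(e, m(s(c), c, f(cons(s(a), s(e)), s(s(e)))), cons(c, s(f(cons(s(a), a), c))))))  →  m(s(c), e, s(m(e, m(s(c), c, f(cons(s(a), s(e)), s(s(e)))), cons(c, s(f(cons(s(a), a), c))))))   [R3 at 1]
2. m(s(c), e, s(m(e, m(s(c), c, f(cons(s(a), s(e)), s(s(e)))), cons(c, s(f(cons(s(a), a), c))))))  →  m(e, m(s(c), c, f(cons(s(a), s(e)), s(s(e)))), cons(c, s(f(cons(s(a), a), c))))   [R3 at ε]
3. m(e, m(s(c), c, f(cons(s(a), s(e)), s(s(e)))), cons(c, s(f(cons(s(a), a), c))))  →  m(e, m(s(c), c, s(e)), cons(c, s(f(cons(s(a), a), c))))   [R1 at 2.3]
4. m(e, m(s(c), c, s(e)), cons(c, s(f(cons(s(a), a), c))))  →  m(e, e, cons(c, s(f(cons(s(a), a), c))))   [R3 at 2]
5. m(e, e, cons(c, s(f(cons(s(a), a), c))))  →  c   [R2 at ε]

Reduce t₂ = cons(f(cons(f(cons(s(a), s(a)), s(m(e, e, cons(c, s(c))))), s(c)), f(cons(s(a), s(s(a))), cons(c, a))), a):
1. cons(f(cons(f(cons(s(a), s(a)), s(m(e, e, cons(c, s(c))))), s(c)), f(cons(s(a), s(s(a))), cons(c, a))), a)  →  cons(f(cons(s(a), s(c)), f(cons(s(a), s(s(a))), cons(c, a))), a)   [R1 at 1.1.1]
2. cons(f(cons(s(a), s(c)), f(cons(s(a), s(s(a))), cons(c, a))), a)  →  cons(s(c), a)   [R1 at 1]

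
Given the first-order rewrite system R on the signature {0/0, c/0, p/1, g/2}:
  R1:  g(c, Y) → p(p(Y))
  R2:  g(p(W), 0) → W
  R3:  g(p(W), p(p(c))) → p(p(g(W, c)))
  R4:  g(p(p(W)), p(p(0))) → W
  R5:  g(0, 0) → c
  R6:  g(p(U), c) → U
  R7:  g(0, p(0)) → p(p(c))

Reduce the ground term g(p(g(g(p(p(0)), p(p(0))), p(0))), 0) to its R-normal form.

1. g(p(g(g(p(p(0)), p(p(0))), p(0))), 0)  →  g(g(p(p(0)), p(p(0))), p(0))   [R2 at ε]
2. g(g(p(p(0)), p(p(0))), p(0))  →  g(0, p(0))   [R4 at 1]
3. g(0, p(0))  →  p(p(c))   [R7 at ε]

p(p(c))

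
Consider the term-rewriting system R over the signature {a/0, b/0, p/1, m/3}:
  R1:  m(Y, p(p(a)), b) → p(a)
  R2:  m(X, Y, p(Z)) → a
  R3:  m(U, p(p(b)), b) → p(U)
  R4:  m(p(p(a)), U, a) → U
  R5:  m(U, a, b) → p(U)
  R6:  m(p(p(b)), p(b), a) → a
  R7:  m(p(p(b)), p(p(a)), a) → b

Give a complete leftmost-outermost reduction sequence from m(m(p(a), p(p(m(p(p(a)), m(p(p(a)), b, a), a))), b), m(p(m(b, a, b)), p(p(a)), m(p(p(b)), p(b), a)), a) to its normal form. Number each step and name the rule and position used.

b

1. m(m(p(a), p(p(m(p(p(a)), m(p(p(a)), b, a), a))), b), m(p(m(b, a, b)), p(p(a)), m(p(p(b)), p(b), a)), a)  →  m(m(p(a), p(p(m(p(p(a)), b, a))), b), m(p(m(b, a, b)), p(p(a)), m(p(p(b)), p(b), a)), a)   [R4 at 1.2.1.1]
2. m(m(p(a), p(p(m(p(p(a)), b, a))), b), m(p(m(b, a, b)), p(p(a)), m(p(p(b)), p(b), a)), a)  →  m(m(p(a), p(p(b)), b), m(p(m(b, a, b)), p(p(a)), m(p(p(b)), p(b), a)), a)   [R4 at 1.2.1.1]
3. m(m(p(a), p(p(b)), b), m(p(m(b, a, b)), p(p(a)), m(p(p(b)), p(b), a)), a)  →  m(p(p(a)), m(p(m(b, a, b)), p(p(a)), m(p(p(b)), p(b), a)), a)   [R3 at 1]
4. m(p(p(a)), m(p(m(b, a, b)), p(p(a)), m(p(p(b)), p(b), a)), a)  →  m(p(m(b, a, b)), p(p(a)), m(p(p(b)), p(b), a))   [R4 at ε]
5. m(p(m(b, a, b)), p(p(a)), m(p(p(b)), p(b), a))  →  m(p(p(b)), p(p(a)), m(p(p(b)), p(b), a))   [R5 at 1.1]
6. m(p(p(b)), p(p(a)), m(p(p(b)), p(b), a))  →  m(p(p(b)), p(p(a)), a)   [R6 at 3]
7. m(p(p(b)), p(p(a)), a)  →  b   [R7 at ε]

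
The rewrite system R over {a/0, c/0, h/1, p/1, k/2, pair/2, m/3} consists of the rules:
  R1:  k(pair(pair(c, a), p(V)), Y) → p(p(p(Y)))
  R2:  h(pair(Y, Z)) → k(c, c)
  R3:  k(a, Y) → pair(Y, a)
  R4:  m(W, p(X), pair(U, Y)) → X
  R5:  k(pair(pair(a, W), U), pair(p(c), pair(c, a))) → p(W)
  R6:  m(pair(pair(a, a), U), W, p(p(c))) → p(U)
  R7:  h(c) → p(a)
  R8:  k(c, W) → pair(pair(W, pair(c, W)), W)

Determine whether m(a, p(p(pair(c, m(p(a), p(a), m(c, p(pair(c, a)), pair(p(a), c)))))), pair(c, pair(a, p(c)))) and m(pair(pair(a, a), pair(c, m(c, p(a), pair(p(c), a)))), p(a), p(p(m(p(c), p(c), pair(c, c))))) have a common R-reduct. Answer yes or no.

Reduce t₁ = m(a, p(p(pair(c, m(p(a), p(a), m(c, p(pair(c, a)), pair(p(a), c)))))), pair(c, pair(a, p(c)))):
1. m(a, p(p(pair(c, m(p(a), p(a), m(c, p(pair(c, a)), pair(p(a), c)))))), pair(c, pair(a, p(c))))  →  p(pair(c, m(p(a), p(a), m(c, p(pair(c, a)), pair(p(a), c)))))   [R4 at ε]
2. p(pair(c, m(p(a), p(a), m(c, p(pair(c, a)), pair(p(a), c)))))  →  p(pair(c, m(p(a), p(a), pair(c, a))))   [R4 at 1.2.3]
3. p(pair(c, m(p(a), p(a), pair(c, a))))  →  p(pair(c, a))   [R4 at 1.2]

Reduce t₂ = m(pair(pair(a, a), pair(c, m(c, p(a), pair(p(c), a)))), p(a), p(p(m(p(c), p(c), pair(c, c))))):
1. m(pair(pair(a, a), pair(c, m(c, p(a), pair(p(c), a)))), p(a), p(p(m(p(c), p(c), pair(c, c)))))  →  m(pair(pair(a, a), pair(c, a)), p(a), p(p(m(p(c), p(c), pair(c, c)))))   [R4 at 1.2.2]
2. m(pair(pair(a, a), pair(c, a)), p(a), p(p(m(p(c), p(c), pair(c, c)))))  →  m(pair(pair(a, a), pair(c, a)), p(a), p(p(c)))   [R4 at 3.1.1]
3. m(pair(pair(a, a), pair(c, a)), p(a), p(p(c)))  →  p(pair(c, a))   [R6 at ε]

yes — NF(t₁) = p(pair(c, a)), NF(t₂) = p(pair(c, a))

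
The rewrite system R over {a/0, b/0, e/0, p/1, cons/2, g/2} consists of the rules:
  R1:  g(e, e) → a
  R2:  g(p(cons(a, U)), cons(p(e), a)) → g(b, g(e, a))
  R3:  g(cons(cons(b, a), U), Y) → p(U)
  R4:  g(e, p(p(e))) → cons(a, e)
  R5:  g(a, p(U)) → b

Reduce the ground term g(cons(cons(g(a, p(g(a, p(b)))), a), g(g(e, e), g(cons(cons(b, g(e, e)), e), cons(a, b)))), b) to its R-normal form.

p(b)

1. g(cons(cons(g(a, p(g(a, p(b)))), a), g(g(e, e), g(cons(cons(b, g(e, e)), e), cons(a, b)))), b)  →  g(cons(cons(b, a), g(g(e, e), g(cons(cons(b, g(e, e)), e), cons(a, b)))), b)   [R5 at 1.1.1]
2. g(cons(cons(b, a), g(g(e, e), g(cons(cons(b, g(e, e)), e), cons(a, b)))), b)  →  p(g(g(e, e), g(cons(cons(b, g(e, e)), e), cons(a, b))))   [R3 at ε]
3. p(g(g(e, e), g(cons(cons(b, g(e, e)), e), cons(a, b))))  →  p(g(a, g(cons(cons(b, g(e, e)), e), cons(a, b))))   [R1 at 1.1]
4. p(g(a, g(cons(cons(b, g(e, e)), e), cons(a, b))))  →  p(g(a, g(cons(cons(b, a), e), cons(a, b))))   [R1 at 1.2.1.1.2]
5. p(g(a, g(cons(cons(b, a), e), cons(a, b))))  →  p(g(a, p(e)))   [R3 at 1.2]
6. p(g(a, p(e)))  →  p(b)   [R5 at 1]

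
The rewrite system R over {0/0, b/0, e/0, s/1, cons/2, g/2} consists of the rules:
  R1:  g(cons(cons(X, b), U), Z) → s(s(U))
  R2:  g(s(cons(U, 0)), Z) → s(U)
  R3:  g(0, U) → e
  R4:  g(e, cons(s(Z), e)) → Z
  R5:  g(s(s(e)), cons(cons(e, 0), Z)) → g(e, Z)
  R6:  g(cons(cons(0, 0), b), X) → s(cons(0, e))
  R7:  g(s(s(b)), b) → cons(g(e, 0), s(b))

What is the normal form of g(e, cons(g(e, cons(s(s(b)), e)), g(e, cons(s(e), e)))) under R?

b

1. g(e, cons(g(e, cons(s(s(b)), e)), g(e, cons(s(e), e))))  →  g(e, cons(s(b), g(e, cons(s(e), e))))   [R4 at 2.1]
2. g(e, cons(s(b), g(e, cons(s(e), e))))  →  g(e, cons(s(b), e))   [R4 at 2.2]
3. g(e, cons(s(b), e))  →  b   [R4 at ε]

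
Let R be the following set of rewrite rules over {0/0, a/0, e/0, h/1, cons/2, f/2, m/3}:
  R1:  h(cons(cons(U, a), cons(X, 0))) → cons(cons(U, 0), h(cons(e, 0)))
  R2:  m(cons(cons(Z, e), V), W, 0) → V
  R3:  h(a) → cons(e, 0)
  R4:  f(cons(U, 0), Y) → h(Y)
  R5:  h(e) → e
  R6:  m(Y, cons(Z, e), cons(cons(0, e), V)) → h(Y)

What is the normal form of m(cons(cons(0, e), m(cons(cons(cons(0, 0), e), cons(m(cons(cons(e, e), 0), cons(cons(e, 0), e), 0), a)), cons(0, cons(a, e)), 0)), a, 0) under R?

cons(0, a)

1. m(cons(cons(0, e), m(cons(cons(cons(0, 0), e), cons(m(cons(cons(e, e), 0), cons(cons(e, 0), e), 0), a)), cons(0, cons(a, e)), 0)), a, 0)  →  m(cons(cons(cons(0, 0), e), cons(m(cons(cons(e, e), 0), cons(cons(e, 0), e), 0), a)), cons(0, cons(a, e)), 0)   [R2 at ε]
2. m(cons(cons(cons(0, 0), e), cons(m(cons(cons(e, e), 0), cons(cons(e, 0), e), 0), a)), cons(0, cons(a, e)), 0)  →  cons(m(cons(cons(e, e), 0), cons(cons(e, 0), e), 0), a)   [R2 at ε]
3. cons(m(cons(cons(e, e), 0), cons(cons(e, 0), e), 0), a)  →  cons(0, a)   [R2 at 1]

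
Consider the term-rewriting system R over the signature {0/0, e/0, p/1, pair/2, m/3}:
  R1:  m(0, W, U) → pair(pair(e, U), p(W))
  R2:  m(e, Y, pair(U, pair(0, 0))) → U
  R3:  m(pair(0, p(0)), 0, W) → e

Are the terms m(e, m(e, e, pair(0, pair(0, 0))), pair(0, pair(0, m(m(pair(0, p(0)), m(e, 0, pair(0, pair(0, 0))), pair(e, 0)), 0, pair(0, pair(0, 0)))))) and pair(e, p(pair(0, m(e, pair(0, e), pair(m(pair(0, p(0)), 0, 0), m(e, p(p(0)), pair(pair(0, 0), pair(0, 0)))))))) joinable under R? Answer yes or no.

no — NF(t₁) = 0, NF(t₂) = pair(e, p(pair(0, e)))

Reduce t₁ = m(e, m(e, e, pair(0, pair(0, 0))), pair(0, pair(0, m(m(pair(0, p(0)), m(e, 0, pair(0, pair(0, 0))), pair(e, 0)), 0, pair(0, pair(0, 0)))))):
1. m(e, m(e, e, pair(0, pair(0, 0))), pair(0, pair(0, m(m(pair(0, p(0)), m(e, 0, pair(0, pair(0, 0))), pair(e, 0)), 0, pair(0, pair(0, 0))))))  →  m(e, 0, pair(0, pair(0, m(m(pair(0, p(0)), m(e, 0, pair(0, pair(0, 0))), pair(e, 0)), 0, pair(0, pair(0, 0))))))   [R2 at 2]
2. m(e, 0, pair(0, pair(0, m(m(pair(0, p(0)), m(e, 0, pair(0, pair(0, 0))), pair(e, 0)), 0, pair(0, pair(0, 0))))))  →  m(e, 0, pair(0, pair(0, m(m(pair(0, p(0)), 0, pair(e, 0)), 0, pair(0, pair(0, 0))))))   [R2 at 3.2.2.1.2]
3. m(e, 0, pair(0, pair(0, m(m(pair(0, p(0)), 0, pair(e, 0)), 0, pair(0, pair(0, 0))))))  →  m(e, 0, pair(0, pair(0, m(e, 0, pair(0, pair(0, 0))))))   [R3 at 3.2.2.1]
4. m(e, 0, pair(0, pair(0, m(e, 0, pair(0, pair(0, 0))))))  →  m(e, 0, pair(0, pair(0, 0)))   [R2 at 3.2.2]
5. m(e, 0, pair(0, pair(0, 0)))  →  0   [R2 at ε]

Reduce t₂ = pair(e, p(pair(0, m(e, pair(0, e), pair(m(pair(0, p(0)), 0, 0), m(e, p(p(0)), pair(pair(0, 0), pair(0, 0)))))))):
1. pair(e, p(pair(0, m(e, pair(0, e), pair(m(pair(0, p(0)), 0, 0), m(e, p(p(0)), pair(pair(0, 0), pair(0, 0))))))))  →  pair(e, p(pair(0, m(e, pair(0, e), pair(e, m(e, p(p(0)), pair(pair(0, 0), pair(0, 0))))))))   [R3 at 2.1.2.3.1]
2. pair(e, p(pair(0, m(e, pair(0, e), pair(e, m(e, p(p(0)), pair(pair(0, 0), pair(0, 0))))))))  →  pair(e, p(pair(0, m(e, pair(0, e), pair(e, pair(0, 0))))))   [R2 at 2.1.2.3.2]
3. pair(e, p(pair(0, m(e, pair(0, e), pair(e, pair(0, 0))))))  →  pair(e, p(pair(0, e)))   [R2 at 2.1.2]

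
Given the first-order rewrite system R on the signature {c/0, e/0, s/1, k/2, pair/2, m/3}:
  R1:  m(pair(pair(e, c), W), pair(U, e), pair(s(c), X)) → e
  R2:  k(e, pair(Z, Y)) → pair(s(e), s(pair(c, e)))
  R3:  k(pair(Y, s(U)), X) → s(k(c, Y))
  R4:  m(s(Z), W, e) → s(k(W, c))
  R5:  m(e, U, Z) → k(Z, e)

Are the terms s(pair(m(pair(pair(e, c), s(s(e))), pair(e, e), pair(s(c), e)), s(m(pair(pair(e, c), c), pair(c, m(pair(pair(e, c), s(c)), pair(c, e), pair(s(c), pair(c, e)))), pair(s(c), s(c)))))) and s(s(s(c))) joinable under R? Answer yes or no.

no — NF(t₁) = s(pair(e, s(e))), NF(t₂) = s(s(s(c)))

Reduce t₁ = s(pair(m(pair(pair(e, c), s(s(e))), pair(e, e), pair(s(c), e)), s(m(pair(pair(e, c), c), pair(c, m(pair(pair(e, c), s(c)), pair(c, e), pair(s(c), pair(c, e)))), pair(s(c), s(c)))))):
1. s(pair(m(pair(pair(e, c), s(s(e))), pair(e, e), pair(s(c), e)), s(m(pair(pair(e, c), c), pair(c, m(pair(pair(e, c), s(c)), pair(c, e), pair(s(c), pair(c, e)))), pair(s(c), s(c))))))  →  s(pair(e, s(m(pair(pair(e, c), c), pair(c, m(pair(pair(e, c), s(c)), pair(c, e), pair(s(c), pair(c, e)))), pair(s(c), s(c))))))   [R1 at 1.1]
2. s(pair(e, s(m(pair(pair(e, c), c), pair(c, m(pair(pair(e, c), s(c)), pair(c, e), pair(s(c), pair(c, e)))), pair(s(c), s(c))))))  →  s(pair(e, s(m(pair(pair(e, c), c), pair(c, e), pair(s(c), s(c))))))   [R1 at 1.2.1.2.2]
3. s(pair(e, s(m(pair(pair(e, c), c), pair(c, e), pair(s(c), s(c))))))  →  s(pair(e, s(e)))   [R1 at 1.2.1]

Reduce t₂ = s(s(s(c))):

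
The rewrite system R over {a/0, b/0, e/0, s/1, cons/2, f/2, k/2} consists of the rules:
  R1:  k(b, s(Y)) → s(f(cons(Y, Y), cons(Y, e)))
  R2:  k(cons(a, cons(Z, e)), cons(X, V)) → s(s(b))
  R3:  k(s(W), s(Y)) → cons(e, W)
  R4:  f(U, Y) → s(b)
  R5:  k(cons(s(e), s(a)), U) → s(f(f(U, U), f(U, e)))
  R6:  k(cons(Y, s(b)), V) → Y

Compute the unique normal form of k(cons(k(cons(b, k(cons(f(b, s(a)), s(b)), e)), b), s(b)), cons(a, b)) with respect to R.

b

1. k(cons(k(cons(b, k(cons(f(b, s(a)), s(b)), e)), b), s(b)), cons(a, b))  →  k(cons(b, k(cons(f(b, s(a)), s(b)), e)), b)   [R6 at ε]
2. k(cons(b, k(cons(f(b, s(a)), s(b)), e)), b)  →  k(cons(b, f(b, s(a))), b)   [R6 at 1.2]
3. k(cons(b, f(b, s(a))), b)  →  k(cons(b, s(b)), b)   [R4 at 1.2]
4. k(cons(b, s(b)), b)  →  b   [R6 at ε]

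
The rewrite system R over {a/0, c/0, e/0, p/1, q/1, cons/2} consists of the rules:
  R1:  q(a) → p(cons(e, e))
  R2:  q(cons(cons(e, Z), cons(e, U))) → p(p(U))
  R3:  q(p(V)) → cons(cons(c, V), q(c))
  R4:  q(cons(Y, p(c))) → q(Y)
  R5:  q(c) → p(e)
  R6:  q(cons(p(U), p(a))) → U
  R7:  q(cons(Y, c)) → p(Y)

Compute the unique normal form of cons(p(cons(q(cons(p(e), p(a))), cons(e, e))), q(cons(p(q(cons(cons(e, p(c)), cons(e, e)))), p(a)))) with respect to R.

cons(p(cons(e, cons(e, e))), p(p(e)))

1. cons(p(cons(q(cons(p(e), p(a))), cons(e, e))), q(cons(p(q(cons(cons(e, p(c)), cons(e, e)))), p(a))))  →  cons(p(cons(e, cons(e, e))), q(cons(p(q(cons(cons(e, p(c)), cons(e, e)))), p(a))))   [R6 at 1.1.1]
2. cons(p(cons(e, cons(e, e))), q(cons(p(q(cons(cons(e, p(c)), cons(e, e)))), p(a))))  →  cons(p(cons(e, cons(e, e))), q(cons(cons(e, p(c)), cons(e, e))))   [R6 at 2]
3. cons(p(cons(e, cons(e, e))), q(cons(cons(e, p(c)), cons(e, e))))  →  cons(p(cons(e, cons(e, e))), p(p(e)))   [R2 at 2]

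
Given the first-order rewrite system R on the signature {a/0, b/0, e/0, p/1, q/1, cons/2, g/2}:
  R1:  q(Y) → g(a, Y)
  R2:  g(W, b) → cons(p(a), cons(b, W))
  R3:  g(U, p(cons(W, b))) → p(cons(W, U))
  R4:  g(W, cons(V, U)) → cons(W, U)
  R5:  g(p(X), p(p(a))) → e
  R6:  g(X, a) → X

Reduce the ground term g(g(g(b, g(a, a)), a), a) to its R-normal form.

1. g(g(g(b, g(a, a)), a), a)  →  g(g(b, g(a, a)), a)   [R6 at ε]
2. g(g(b, g(a, a)), a)  →  g(b, g(a, a))   [R6 at ε]
3. g(b, g(a, a))  →  g(b, a)   [R6 at 2]
4. g(b, a)  →  b   [R6 at ε]

b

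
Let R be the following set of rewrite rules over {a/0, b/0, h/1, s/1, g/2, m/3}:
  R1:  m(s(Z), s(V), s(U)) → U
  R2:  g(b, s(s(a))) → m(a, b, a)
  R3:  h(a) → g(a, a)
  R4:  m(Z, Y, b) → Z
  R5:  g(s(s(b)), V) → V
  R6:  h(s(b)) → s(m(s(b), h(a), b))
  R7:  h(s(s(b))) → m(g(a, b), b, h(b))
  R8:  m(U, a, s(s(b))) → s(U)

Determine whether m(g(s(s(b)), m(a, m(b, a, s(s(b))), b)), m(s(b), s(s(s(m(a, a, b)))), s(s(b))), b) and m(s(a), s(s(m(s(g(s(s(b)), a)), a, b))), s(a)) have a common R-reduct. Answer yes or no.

Reduce t₁ = m(g(s(s(b)), m(a, m(b, a, s(s(b))), b)), m(s(b), s(s(s(m(a, a, b)))), s(s(b))), b):
1. m(g(s(s(b)), m(a, m(b, a, s(s(b))), b)), m(s(b), s(s(s(m(a, a, b)))), s(s(b))), b)  →  g(s(s(b)), m(a, m(b, a, s(s(b))), b))   [R4 at ε]
2. g(s(s(b)), m(a, m(b, a, s(s(b))), b))  →  m(a, m(b, a, s(s(b))), b)   [R5 at ε]
3. m(a, m(b, a, s(s(b))), b)  →  a   [R4 at ε]

Reduce t₂ = m(s(a), s(s(m(s(g(s(s(b)), a)), a, b))), s(a)):
1. m(s(a), s(s(m(s(g(s(s(b)), a)), a, b))), s(a))  →  a   [R1 at ε]

yes — NF(t₁) = a, NF(t₂) = a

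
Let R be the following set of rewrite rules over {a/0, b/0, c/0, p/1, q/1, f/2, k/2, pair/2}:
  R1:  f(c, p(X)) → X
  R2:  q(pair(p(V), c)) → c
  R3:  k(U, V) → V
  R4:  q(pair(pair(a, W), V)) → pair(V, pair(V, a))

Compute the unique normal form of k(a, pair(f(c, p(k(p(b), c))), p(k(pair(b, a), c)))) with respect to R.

pair(c, p(c))

1. k(a, pair(f(c, p(k(p(b), c))), p(k(pair(b, a), c))))  →  pair(f(c, p(k(p(b), c))), p(k(pair(b, a), c)))   [R3 at ε]
2. pair(f(c, p(k(p(b), c))), p(k(pair(b, a), c)))  →  pair(k(p(b), c), p(k(pair(b, a), c)))   [R1 at 1]
3. pair(k(p(b), c), p(k(pair(b, a), c)))  →  pair(c, p(k(pair(b, a), c)))   [R3 at 1]
4. pair(c, p(k(pair(b, a), c)))  →  pair(c, p(c))   [R3 at 2.1]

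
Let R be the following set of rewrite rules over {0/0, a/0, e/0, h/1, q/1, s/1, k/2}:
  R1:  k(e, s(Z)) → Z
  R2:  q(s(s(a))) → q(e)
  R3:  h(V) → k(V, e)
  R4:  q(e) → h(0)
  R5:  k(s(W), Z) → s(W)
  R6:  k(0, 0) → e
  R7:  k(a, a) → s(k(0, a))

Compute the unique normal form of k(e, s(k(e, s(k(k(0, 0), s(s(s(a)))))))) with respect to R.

s(s(a))

1. k(e, s(k(e, s(k(k(0, 0), s(s(s(a))))))))  →  k(e, s(k(k(0, 0), s(s(s(a))))))   [R1 at ε]
2. k(e, s(k(k(0, 0), s(s(s(a))))))  →  k(k(0, 0), s(s(s(a))))   [R1 at ε]
3. k(k(0, 0), s(s(s(a))))  →  k(e, s(s(s(a))))   [R6 at 1]
4. k(e, s(s(s(a))))  →  s(s(a))   [R1 at ε]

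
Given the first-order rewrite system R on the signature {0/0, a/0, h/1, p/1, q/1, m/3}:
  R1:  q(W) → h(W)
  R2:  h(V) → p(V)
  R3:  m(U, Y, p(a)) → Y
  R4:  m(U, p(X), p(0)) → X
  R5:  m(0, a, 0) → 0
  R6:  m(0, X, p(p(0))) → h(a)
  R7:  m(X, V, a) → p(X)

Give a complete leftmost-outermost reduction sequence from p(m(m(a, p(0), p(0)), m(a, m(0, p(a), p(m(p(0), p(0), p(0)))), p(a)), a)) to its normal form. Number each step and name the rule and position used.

1. p(m(m(a, p(0), p(0)), m(a, m(0, p(a), p(m(p(0), p(0), p(0)))), p(a)), a))  →  p(p(m(a, p(0), p(0))))   [R7 at 1]
2. p(p(m(a, p(0), p(0))))  →  p(p(0))   [R4 at 1.1]

p(p(0))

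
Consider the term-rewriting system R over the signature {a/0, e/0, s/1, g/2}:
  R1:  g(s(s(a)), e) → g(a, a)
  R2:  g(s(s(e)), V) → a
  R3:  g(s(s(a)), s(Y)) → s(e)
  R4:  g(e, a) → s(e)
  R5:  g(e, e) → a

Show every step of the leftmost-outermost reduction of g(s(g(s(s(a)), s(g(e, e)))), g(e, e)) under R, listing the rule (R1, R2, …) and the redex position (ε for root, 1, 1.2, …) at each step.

a

1. g(s(g(s(s(a)), s(g(e, e)))), g(e, e))  →  g(s(s(e)), g(e, e))   [R3 at 1.1]
2. g(s(s(e)), g(e, e))  →  a   [R2 at ε]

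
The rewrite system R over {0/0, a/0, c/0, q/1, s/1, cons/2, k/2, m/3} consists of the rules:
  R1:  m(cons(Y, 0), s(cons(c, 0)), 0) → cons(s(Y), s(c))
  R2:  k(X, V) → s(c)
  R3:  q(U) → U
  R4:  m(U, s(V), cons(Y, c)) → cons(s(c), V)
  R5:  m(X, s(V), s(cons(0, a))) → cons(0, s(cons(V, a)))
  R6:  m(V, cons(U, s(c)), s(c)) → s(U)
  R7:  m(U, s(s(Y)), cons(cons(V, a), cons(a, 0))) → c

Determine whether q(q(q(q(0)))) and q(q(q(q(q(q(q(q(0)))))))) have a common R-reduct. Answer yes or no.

yes — NF(t₁) = 0, NF(t₂) = 0

Reduce t₁ = q(q(q(q(0)))):
1. q(q(q(q(0))))  →  q(q(q(0)))   [R3 at ε]
2. q(q(q(0)))  →  q(q(0))   [R3 at ε]
3. q(q(0))  →  q(0)   [R3 at ε]
4. q(0)  →  0   [R3 at ε]

Reduce t₂ = q(q(q(q(q(q(q(q(0)))))))):
1. q(q(q(q(q(q(q(q(0))))))))  →  q(q(q(q(q(q(q(0)))))))   [R3 at ε]
2. q(q(q(q(q(q(q(0)))))))  →  q(q(q(q(q(q(0))))))   [R3 at ε]
3. q(q(q(q(q(q(0))))))  →  q(q(q(q(q(0)))))   [R3 at ε]
4. q(q(q(q(q(0)))))  →  q(q(q(q(0))))   [R3 at ε]
5. q(q(q(q(0))))  →  q(q(q(0)))   [R3 at ε]
6. q(q(q(0)))  →  q(q(0))   [R3 at ε]
7. q(q(0))  →  q(0)   [R3 at ε]
8. q(0)  →  0   [R3 at ε]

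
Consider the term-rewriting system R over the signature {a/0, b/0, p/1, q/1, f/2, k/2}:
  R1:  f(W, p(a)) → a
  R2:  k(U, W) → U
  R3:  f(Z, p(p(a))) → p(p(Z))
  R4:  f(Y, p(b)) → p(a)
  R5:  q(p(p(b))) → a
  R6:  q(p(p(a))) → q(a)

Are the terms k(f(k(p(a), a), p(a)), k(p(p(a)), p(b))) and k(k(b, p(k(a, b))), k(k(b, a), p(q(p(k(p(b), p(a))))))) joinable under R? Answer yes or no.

Reduce t₁ = k(f(k(p(a), a), p(a)), k(p(p(a)), p(b))):
1. k(f(k(p(a), a), p(a)), k(p(p(a)), p(b)))  →  f(k(p(a), a), p(a))   [R2 at ε]
2. f(k(p(a), a), p(a))  →  a   [R1 at ε]

Reduce t₂ = k(k(b, p(k(a, b))), k(k(b, a), p(q(p(k(p(b), p(a))))))):
1. k(k(b, p(k(a, b))), k(k(b, a), p(q(p(k(p(b), p(a)))))))  →  k(b, p(k(a, b)))   [R2 at ε]
2. k(b, p(k(a, b)))  →  b   [R2 at ε]

no — NF(t₁) = a, NF(t₂) = b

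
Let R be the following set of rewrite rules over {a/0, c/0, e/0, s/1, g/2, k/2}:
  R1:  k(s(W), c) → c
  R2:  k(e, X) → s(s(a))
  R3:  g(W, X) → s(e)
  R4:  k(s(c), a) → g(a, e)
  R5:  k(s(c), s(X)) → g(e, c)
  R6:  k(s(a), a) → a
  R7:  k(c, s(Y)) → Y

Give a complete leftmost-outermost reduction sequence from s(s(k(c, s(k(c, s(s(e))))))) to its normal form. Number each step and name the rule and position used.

s(s(s(e)))

1. s(s(k(c, s(k(c, s(s(e)))))))  →  s(s(k(c, s(s(e)))))   [R7 at 1.1]
2. s(s(k(c, s(s(e)))))  →  s(s(s(e)))   [R7 at 1.1]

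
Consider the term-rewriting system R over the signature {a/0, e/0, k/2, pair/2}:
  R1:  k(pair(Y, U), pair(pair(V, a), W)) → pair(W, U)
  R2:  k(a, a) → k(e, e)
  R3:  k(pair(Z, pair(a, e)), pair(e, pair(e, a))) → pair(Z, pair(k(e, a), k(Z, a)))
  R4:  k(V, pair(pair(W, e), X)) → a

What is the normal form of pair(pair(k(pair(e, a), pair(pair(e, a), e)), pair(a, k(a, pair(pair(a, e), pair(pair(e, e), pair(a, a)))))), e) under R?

1. pair(pair(k(pair(e, a), pair(pair(e, a), e)), pair(a, k(a, pair(pair(a, e), pair(pair(e, e), pair(a, a)))))), e)  →  pair(pair(pair(e, a), pair(a, k(a, pair(pair(a, e), pair(pair(e, e), pair(a, a)))))), e)   [R1 at 1.1]
2. pair(pair(pair(e, a), pair(a, k(a, pair(pair(a, e), pair(pair(e, e), pair(a, a)))))), e)  →  pair(pair(pair(e, a), pair(a, a)), e)   [R4 at 1.2.2]

pair(pair(pair(e, a), pair(a, a)), e)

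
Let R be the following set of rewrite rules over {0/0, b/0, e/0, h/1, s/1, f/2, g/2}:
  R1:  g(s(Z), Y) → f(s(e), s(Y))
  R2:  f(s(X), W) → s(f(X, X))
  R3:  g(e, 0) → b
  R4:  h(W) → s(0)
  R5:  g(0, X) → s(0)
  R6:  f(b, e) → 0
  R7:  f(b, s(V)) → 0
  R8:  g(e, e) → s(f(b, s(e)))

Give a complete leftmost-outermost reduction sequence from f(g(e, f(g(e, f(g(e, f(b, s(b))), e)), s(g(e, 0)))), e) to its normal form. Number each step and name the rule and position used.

0

1. f(g(e, f(g(e, f(g(e, f(b, s(b))), e)), s(g(e, 0)))), e)  →  f(g(e, f(g(e, f(g(e, 0), e)), s(g(e, 0)))), e)   [R7 at 1.2.1.2.1.2]
2. f(g(e, f(g(e, f(g(e, 0), e)), s(g(e, 0)))), e)  →  f(g(e, f(g(e, f(b, e)), s(g(e, 0)))), e)   [R3 at 1.2.1.2.1]
3. f(g(e, f(g(e, f(b, e)), s(g(e, 0)))), e)  →  f(g(e, f(g(e, 0), s(g(e, 0)))), e)   [R6 at 1.2.1.2]
4. f(g(e, f(g(e, 0), s(g(e, 0)))), e)  →  f(g(e, f(b, s(g(e, 0)))), e)   [R3 at 1.2.1]
5. f(g(e, f(b, s(g(e, 0)))), e)  →  f(g(e, 0), e)   [R7 at 1.2]
6. f(g(e, 0), e)  →  f(b, e)   [R3 at 1]
7. f(b, e)  →  0   [R6 at ε]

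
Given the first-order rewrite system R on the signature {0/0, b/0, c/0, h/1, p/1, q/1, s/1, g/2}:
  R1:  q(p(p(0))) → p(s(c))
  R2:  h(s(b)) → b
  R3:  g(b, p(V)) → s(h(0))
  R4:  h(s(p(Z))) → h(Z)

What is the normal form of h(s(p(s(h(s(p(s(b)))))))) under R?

1. h(s(p(s(h(s(p(s(b))))))))  →  h(s(h(s(p(s(b))))))   [R4 at ε]
2. h(s(h(s(p(s(b))))))  →  h(s(h(s(b))))   [R4 at 1.1]
3. h(s(h(s(b))))  →  h(s(b))   [R2 at 1.1]
4. h(s(b))  →  b   [R2 at ε]

b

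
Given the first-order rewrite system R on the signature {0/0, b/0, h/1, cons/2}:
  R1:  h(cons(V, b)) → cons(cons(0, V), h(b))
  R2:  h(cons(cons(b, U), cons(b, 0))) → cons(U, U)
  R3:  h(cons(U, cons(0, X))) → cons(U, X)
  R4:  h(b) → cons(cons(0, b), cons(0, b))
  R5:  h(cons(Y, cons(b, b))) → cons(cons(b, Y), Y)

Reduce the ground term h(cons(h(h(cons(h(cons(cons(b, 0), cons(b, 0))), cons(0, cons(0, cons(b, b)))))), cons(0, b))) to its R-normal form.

cons(cons(cons(0, 0), cons(b, b)), b)

1. h(cons(h(h(cons(h(cons(cons(b, 0), cons(b, 0))), cons(0, cons(0, cons(b, b)))))), cons(0, b)))  →  cons(h(h(cons(h(cons(cons(b, 0), cons(b, 0))), cons(0, cons(0, cons(b, b)))))), b)   [R3 at ε]
2. cons(h(h(cons(h(cons(cons(b, 0), cons(b, 0))), cons(0, cons(0, cons(b, b)))))), b)  →  cons(h(cons(h(cons(cons(b, 0), cons(b, 0))), cons(0, cons(b, b)))), b)   [R3 at 1.1]
3. cons(h(cons(h(cons(cons(b, 0), cons(b, 0))), cons(0, cons(b, b)))), b)  →  cons(cons(h(cons(cons(b, 0), cons(b, 0))), cons(b, b)), b)   [R3 at 1]
4. cons(cons(h(cons(cons(b, 0), cons(b, 0))), cons(b, b)), b)  →  cons(cons(cons(0, 0), cons(b, b)), b)   [R2 at 1.1]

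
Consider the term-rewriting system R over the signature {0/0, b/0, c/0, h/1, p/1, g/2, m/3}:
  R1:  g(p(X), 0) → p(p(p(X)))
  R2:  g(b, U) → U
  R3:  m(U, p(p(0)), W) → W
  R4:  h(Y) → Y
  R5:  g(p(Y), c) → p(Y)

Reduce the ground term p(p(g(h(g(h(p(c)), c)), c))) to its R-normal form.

1. p(p(g(h(g(h(p(c)), c)), c)))  →  p(p(g(g(h(p(c)), c), c)))   [R4 at 1.1.1]
2. p(p(g(g(h(p(c)), c), c)))  →  p(p(g(g(p(c), c), c)))   [R4 at 1.1.1.1]
3. p(p(g(g(p(c), c), c)))  →  p(p(g(p(c), c)))   [R5 at 1.1.1]
4. p(p(g(p(c), c)))  →  p(p(p(c)))   [R5 at 1.1]

p(p(p(c)))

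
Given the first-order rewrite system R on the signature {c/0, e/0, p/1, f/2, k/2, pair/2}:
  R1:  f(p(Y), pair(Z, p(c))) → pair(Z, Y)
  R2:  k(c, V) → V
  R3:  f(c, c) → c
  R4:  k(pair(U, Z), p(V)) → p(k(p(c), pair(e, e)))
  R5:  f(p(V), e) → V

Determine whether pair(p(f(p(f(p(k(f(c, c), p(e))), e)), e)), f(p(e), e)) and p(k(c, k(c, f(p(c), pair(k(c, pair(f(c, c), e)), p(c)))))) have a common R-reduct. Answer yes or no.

no — NF(t₁) = pair(p(p(e)), e), NF(t₂) = p(pair(pair(c, e), c))

Reduce t₁ = pair(p(f(p(f(p(k(f(c, c), p(e))), e)), e)), f(p(e), e)):
1. pair(p(f(p(f(p(k(f(c, c), p(e))), e)), e)), f(p(e), e))  →  pair(p(f(p(k(f(c, c), p(e))), e)), f(p(e), e))   [R5 at 1.1]
2. pair(p(f(p(k(f(c, c), p(e))), e)), f(p(e), e))  →  pair(p(k(f(c, c), p(e))), f(p(e), e))   [R5 at 1.1]
3. pair(p(k(f(c, c), p(e))), f(p(e), e))  →  pair(p(k(c, p(e))), f(p(e), e))   [R3 at 1.1.1]
4. pair(p(k(c, p(e))), f(p(e), e))  →  pair(p(p(e)), f(p(e), e))   [R2 at 1.1]
5. pair(p(p(e)), f(p(e), e))  →  pair(p(p(e)), e)   [R5 at 2]

Reduce t₂ = p(k(c, k(c, f(p(c), pair(k(c, pair(f(c, c), e)), p(c)))))):
1. p(k(c, k(c, f(p(c), pair(k(c, pair(f(c, c), e)), p(c))))))  →  p(k(c, f(p(c), pair(k(c, pair(f(c, c), e)), p(c)))))   [R2 at 1]
2. p(k(c, f(p(c), pair(k(c, pair(f(c, c), e)), p(c)))))  →  p(f(p(c), pair(k(c, pair(f(c, c), e)), p(c))))   [R2 at 1]
3. p(f(p(c), pair(k(c, pair(f(c, c), e)), p(c))))  →  p(pair(k(c, pair(f(c, c), e)), c))   [R1 at 1]
4. p(pair(k(c, pair(f(c, c), e)), c))  →  p(pair(pair(f(c, c), e), c))   [R2 at 1.1]
5. p(pair(pair(f(c, c), e), c))  →  p(pair(pair(c, e), c))   [R3 at 1.1.1]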